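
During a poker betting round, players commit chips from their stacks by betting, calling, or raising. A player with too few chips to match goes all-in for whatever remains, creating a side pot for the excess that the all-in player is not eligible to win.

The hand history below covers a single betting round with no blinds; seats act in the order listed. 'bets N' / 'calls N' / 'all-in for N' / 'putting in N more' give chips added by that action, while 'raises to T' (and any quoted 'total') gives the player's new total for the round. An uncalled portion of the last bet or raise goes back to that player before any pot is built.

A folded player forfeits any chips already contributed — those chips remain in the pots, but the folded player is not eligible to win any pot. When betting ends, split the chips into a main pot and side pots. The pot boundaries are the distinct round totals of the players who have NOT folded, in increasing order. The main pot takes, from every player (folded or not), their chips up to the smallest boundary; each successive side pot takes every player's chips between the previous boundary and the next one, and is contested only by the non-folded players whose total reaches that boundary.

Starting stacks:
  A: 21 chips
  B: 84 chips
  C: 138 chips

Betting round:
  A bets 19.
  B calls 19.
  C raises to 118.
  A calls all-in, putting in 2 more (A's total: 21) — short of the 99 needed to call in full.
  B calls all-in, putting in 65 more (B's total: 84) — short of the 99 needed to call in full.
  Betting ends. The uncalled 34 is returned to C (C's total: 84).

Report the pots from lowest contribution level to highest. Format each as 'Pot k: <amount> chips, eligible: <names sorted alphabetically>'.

Contributions (after 34 returned to C): A=21, B=84, C=84
Pot levels (distinct totals of non-folded players): 21, 84
Layer 1-21: 21 each from A, B, C = 21*3 = 63 chips; eligible A, B, C
Layer 22-84: 63 each from B, C = 63*2 = 126 chips; eligible B, C

Pot 1: 63 chips, eligible: A, B, C
Pot 2: 126 chips, eligible: B, C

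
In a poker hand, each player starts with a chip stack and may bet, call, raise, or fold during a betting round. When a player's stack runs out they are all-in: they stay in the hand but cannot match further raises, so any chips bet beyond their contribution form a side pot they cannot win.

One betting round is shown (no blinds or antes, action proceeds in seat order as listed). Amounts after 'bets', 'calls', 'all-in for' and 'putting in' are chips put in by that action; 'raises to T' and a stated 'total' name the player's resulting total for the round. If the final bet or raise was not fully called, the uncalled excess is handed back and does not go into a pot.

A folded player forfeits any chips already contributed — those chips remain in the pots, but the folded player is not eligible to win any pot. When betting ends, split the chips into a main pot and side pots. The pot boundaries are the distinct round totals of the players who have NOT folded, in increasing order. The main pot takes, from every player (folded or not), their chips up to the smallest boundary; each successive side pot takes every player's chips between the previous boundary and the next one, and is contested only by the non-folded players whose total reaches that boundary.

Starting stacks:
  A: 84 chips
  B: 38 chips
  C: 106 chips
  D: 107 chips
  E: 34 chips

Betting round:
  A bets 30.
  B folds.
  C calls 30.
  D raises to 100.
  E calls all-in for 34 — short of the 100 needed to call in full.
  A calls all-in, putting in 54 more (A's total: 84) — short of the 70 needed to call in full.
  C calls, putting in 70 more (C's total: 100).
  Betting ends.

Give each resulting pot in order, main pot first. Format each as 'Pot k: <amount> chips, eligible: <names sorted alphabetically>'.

Pot 1: 136 chips, eligible: A, C, D, E
Pot 2: 150 chips, eligible: A, C, D
Pot 3: 32 chips, eligible: C, D

Derivation:
Contributions: A=84, C=100, D=100, E=34
Folded: B
Pot levels (distinct totals of non-folded players): 34, 84, 100
Layer 1-34: 34 each from A, C, D, E = 34*4 = 136 chips; eligible A, C, D, E
Layer 35-84: 50 each from A, C, D = 50*3 = 150 chips; eligible A, C, D
Layer 85-100: 16 each from C, D = 16*2 = 32 chips; eligible C, D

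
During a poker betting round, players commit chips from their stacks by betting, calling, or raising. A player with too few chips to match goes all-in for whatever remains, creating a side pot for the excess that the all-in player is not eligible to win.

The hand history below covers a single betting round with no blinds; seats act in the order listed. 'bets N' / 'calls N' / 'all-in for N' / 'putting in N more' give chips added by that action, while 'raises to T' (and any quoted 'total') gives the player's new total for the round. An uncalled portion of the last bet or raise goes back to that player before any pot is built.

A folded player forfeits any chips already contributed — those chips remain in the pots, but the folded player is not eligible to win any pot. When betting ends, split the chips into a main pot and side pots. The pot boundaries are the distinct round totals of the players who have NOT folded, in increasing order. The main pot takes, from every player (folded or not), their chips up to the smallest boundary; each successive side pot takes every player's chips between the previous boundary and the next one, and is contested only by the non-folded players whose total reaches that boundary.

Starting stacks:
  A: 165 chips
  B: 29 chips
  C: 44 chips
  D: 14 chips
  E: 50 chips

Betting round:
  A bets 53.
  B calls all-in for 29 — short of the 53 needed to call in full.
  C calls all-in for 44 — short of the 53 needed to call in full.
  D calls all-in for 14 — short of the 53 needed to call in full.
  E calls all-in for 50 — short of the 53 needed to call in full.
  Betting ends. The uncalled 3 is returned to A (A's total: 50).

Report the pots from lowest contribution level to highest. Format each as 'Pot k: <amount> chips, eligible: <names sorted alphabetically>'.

Pot 1: 70 chips, eligible: A, B, C, D, E
Pot 2: 60 chips, eligible: A, B, C, E
Pot 3: 45 chips, eligible: A, C, E
Pot 4: 12 chips, eligible: A, E

Derivation:
Contributions (after 3 returned to A): A=50, B=29, C=44, D=14, E=50
Pot levels (distinct totals of non-folded players): 14, 29, 44, 50
Layer 1-14: 14 each from A, B, C, D, E = 14*5 = 70 chips; eligible A, B, C, D, E
Layer 15-29: 15 each from A, B, C, E = 15*4 = 60 chips; eligible A, B, C, E
Layer 30-44: 15 each from A, C, E = 15*3 = 45 chips; eligible A, C, E
Layer 45-50: 6 each from A, E = 6*2 = 12 chips; eligible A, E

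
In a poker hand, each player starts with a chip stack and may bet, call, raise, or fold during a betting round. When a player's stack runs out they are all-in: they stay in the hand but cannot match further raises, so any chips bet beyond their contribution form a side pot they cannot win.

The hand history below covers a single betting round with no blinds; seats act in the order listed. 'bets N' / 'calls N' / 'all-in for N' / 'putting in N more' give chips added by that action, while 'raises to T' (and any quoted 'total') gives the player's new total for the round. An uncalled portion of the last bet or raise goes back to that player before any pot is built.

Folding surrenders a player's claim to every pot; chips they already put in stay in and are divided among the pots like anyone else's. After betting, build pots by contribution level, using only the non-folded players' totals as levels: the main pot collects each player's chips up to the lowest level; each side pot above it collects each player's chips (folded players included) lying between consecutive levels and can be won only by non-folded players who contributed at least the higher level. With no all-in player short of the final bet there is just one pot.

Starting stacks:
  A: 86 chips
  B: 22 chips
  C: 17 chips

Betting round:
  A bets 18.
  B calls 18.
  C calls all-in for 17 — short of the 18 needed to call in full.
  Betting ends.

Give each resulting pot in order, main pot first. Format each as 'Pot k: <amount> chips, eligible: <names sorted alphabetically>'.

Contributions: A=18, B=18, C=17
Pot levels (distinct totals of non-folded players): 17, 18
Layer 1-17: 17 each from A, B, C = 17*3 = 51 chips; eligible A, B, C
Layer 18-18: 1 each from A, B = 1*2 = 2 chips; eligible A, B

Pot 1: 51 chips, eligible: A, B, C
Pot 2: 2 chips, eligible: A, B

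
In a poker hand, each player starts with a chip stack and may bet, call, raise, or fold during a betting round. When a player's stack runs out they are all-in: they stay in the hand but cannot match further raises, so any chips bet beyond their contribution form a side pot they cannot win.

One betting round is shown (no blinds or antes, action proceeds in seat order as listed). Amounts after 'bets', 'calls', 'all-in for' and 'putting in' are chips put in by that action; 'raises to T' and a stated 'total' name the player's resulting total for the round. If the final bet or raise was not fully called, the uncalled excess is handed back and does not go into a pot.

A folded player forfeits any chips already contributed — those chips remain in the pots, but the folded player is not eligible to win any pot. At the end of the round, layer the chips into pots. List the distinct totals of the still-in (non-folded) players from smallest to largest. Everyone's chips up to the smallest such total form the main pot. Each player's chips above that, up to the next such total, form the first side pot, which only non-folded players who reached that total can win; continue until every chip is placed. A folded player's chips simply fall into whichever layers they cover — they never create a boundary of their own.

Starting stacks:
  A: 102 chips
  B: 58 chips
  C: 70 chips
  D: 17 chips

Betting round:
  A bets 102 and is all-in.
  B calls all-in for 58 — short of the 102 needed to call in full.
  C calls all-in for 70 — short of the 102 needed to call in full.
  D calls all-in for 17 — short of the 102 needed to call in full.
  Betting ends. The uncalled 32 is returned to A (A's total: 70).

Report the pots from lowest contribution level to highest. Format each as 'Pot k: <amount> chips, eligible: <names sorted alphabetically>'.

Pot 1: 68 chips, eligible: A, B, C, D
Pot 2: 123 chips, eligible: A, B, C
Pot 3: 24 chips, eligible: A, C

Derivation:
Contributions (after 32 returned to A): A=70, B=58, C=70, D=17
Pot levels (distinct totals of non-folded players): 17, 58, 70
Layer 1-17: 17 each from A, B, C, D = 17*4 = 68 chips; eligible A, B, C, D
Layer 18-58: 41 each from A, B, C = 41*3 = 123 chips; eligible A, B, C
Layer 59-70: 12 each from A, C = 12*2 = 24 chips; eligible A, C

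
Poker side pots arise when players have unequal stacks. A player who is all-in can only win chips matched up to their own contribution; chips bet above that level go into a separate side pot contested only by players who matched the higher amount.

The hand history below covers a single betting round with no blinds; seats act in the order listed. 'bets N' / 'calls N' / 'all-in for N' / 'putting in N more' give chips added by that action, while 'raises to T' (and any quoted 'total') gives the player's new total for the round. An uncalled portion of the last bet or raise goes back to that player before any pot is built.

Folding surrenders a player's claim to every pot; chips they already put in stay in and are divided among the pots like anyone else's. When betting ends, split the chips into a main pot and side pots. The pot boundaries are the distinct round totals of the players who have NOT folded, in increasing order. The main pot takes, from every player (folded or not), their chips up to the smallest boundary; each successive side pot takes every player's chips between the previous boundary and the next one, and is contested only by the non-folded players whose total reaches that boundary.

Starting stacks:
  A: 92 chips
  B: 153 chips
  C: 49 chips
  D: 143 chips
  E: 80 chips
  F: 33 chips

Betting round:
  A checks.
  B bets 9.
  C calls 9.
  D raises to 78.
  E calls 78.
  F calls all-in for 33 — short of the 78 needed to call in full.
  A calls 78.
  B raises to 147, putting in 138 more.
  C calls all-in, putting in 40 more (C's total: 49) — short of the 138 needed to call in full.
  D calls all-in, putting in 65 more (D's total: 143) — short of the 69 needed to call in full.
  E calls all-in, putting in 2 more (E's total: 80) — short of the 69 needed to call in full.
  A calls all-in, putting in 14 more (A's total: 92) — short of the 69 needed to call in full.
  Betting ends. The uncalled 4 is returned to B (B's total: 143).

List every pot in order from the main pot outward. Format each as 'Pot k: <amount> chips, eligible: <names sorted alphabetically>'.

Contributions (after 4 returned to B): A=92, B=143, C=49, D=143, E=80, F=33
Pot levels (distinct totals of non-folded players): 33, 49, 80, 92, 143
Layer 1-33: 33 each from A, B, C, D, E, F = 33*6 = 198 chips; eligible A, B, C, D, E, F
Layer 34-49: 16 each from A, B, C, D, E = 16*5 = 80 chips; eligible A, B, C, D, E
Layer 50-80: 31 each from A, B, D, E = 31*4 = 124 chips; eligible A, B, D, E
Layer 81-92: 12 each from A, B, D = 12*3 = 36 chips; eligible A, B, D
Layer 93-143: 51 each from B, D = 51*2 = 102 chips; eligible B, D

Pot 1: 198 chips, eligible: A, B, C, D, E, F
Pot 2: 80 chips, eligible: A, B, C, D, E
Pot 3: 124 chips, eligible: A, B, D, E
Pot 4: 36 chips, eligible: A, B, D
Pot 5: 102 chips, eligible: B, D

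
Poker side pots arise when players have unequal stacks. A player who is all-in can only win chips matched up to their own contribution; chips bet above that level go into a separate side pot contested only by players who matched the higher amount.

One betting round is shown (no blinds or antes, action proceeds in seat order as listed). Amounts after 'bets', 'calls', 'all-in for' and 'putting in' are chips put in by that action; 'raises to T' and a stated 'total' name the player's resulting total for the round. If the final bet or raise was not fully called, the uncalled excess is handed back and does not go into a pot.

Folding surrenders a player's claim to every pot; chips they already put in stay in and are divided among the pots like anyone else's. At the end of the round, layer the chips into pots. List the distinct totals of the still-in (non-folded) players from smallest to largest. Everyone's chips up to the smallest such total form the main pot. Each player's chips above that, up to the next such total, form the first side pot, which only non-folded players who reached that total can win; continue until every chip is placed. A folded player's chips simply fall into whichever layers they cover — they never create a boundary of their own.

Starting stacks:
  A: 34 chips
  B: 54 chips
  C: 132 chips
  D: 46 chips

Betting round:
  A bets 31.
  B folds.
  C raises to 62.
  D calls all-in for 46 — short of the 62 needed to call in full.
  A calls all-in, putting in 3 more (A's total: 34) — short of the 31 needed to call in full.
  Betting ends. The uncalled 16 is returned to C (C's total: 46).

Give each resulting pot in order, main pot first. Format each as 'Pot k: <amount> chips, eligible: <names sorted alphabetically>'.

Contributions (after 16 returned to C): A=34, C=46, D=46
Folded: B
Pot levels (distinct totals of non-folded players): 34, 46
Layer 1-34: 34 each from A, C, D = 34*3 = 102 chips; eligible A, C, D
Layer 35-46: 12 each from C, D = 12*2 = 24 chips; eligible C, D

Pot 1: 102 chips, eligible: A, C, D
Pot 2: 24 chips, eligible: C, D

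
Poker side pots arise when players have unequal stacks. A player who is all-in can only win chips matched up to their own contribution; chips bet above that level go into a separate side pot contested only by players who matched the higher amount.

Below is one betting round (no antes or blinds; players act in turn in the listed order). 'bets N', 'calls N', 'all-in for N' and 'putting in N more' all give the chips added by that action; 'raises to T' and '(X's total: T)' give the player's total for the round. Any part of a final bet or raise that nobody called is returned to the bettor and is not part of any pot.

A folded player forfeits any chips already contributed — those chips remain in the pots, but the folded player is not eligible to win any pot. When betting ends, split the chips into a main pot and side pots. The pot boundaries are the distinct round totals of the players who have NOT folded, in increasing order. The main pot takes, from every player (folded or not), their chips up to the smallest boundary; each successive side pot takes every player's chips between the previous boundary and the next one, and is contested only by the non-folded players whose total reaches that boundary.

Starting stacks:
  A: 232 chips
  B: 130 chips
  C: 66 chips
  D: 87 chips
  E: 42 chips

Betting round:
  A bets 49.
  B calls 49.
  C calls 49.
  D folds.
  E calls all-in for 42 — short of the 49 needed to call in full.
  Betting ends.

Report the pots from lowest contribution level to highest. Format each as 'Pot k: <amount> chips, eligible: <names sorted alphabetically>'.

Pot 1: 168 chips, eligible: A, B, C, E
Pot 2: 21 chips, eligible: A, B, C

Derivation:
Contributions: A=49, B=49, C=49, E=42
Folded: D
Pot levels (distinct totals of non-folded players): 42, 49
Layer 1-42: 42 each from A, B, C, E = 42*4 = 168 chips; eligible A, B, C, E
Layer 43-49: 7 each from A, B, C = 7*3 = 21 chips; eligible A, B, C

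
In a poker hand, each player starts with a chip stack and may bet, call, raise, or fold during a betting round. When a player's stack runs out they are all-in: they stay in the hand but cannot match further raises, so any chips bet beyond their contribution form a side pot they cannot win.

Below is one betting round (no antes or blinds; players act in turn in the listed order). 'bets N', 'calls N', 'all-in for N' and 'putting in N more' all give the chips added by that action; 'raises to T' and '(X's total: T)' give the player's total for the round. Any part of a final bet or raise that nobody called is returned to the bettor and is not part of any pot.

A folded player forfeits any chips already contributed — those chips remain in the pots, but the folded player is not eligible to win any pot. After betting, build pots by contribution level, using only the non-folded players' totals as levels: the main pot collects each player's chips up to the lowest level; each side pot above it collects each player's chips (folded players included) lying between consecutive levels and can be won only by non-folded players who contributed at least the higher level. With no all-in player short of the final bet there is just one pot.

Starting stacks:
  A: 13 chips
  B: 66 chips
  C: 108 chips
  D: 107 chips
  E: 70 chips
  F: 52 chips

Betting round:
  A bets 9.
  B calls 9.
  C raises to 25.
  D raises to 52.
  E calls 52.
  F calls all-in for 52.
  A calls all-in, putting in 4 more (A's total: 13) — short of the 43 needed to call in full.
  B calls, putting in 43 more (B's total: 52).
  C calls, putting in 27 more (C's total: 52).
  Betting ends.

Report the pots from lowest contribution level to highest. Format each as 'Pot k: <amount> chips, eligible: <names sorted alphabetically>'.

Contributions: A=13, B=52, C=52, D=52, E=52, F=52
Pot levels (distinct totals of non-folded players): 13, 52
Layer 1-13: 13 each from A, B, C, D, E, F = 13*6 = 78 chips; eligible A, B, C, D, E, F
Layer 14-52: 39 each from B, C, D, E, F = 39*5 = 195 chips; eligible B, C, D, E, F

Pot 1: 78 chips, eligible: A, B, C, D, E, F
Pot 2: 195 chips, eligible: B, C, D, E, F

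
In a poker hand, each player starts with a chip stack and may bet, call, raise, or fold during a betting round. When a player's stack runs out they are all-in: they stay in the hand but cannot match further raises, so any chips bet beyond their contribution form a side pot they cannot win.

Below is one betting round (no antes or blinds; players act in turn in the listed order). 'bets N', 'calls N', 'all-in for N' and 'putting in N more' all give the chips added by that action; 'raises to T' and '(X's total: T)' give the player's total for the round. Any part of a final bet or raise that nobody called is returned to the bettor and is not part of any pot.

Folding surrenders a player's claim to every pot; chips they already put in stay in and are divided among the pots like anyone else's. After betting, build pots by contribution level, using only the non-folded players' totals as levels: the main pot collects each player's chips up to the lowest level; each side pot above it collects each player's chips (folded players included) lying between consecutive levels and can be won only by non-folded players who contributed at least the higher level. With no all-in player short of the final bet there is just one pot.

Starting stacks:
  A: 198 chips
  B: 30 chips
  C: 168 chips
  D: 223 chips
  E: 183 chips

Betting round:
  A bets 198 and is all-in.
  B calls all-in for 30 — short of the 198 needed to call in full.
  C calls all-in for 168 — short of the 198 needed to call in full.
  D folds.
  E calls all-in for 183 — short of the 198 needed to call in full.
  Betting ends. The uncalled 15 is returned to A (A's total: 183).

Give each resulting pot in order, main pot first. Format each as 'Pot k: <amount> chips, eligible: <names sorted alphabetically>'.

Pot 1: 120 chips, eligible: A, B, C, E
Pot 2: 414 chips, eligible: A, C, E
Pot 3: 30 chips, eligible: A, E

Derivation:
Contributions (after 15 returned to A): A=183, B=30, C=168, E=183
Folded: D
Pot levels (distinct totals of non-folded players): 30, 168, 183
Layer 1-30: 30 each from A, B, C, E = 30*4 = 120 chips; eligible A, B, C, E
Layer 31-168: 138 each from A, C, E = 138*3 = 414 chips; eligible A, C, E
Layer 169-183: 15 each from A, E = 15*2 = 30 chips; eligible A, E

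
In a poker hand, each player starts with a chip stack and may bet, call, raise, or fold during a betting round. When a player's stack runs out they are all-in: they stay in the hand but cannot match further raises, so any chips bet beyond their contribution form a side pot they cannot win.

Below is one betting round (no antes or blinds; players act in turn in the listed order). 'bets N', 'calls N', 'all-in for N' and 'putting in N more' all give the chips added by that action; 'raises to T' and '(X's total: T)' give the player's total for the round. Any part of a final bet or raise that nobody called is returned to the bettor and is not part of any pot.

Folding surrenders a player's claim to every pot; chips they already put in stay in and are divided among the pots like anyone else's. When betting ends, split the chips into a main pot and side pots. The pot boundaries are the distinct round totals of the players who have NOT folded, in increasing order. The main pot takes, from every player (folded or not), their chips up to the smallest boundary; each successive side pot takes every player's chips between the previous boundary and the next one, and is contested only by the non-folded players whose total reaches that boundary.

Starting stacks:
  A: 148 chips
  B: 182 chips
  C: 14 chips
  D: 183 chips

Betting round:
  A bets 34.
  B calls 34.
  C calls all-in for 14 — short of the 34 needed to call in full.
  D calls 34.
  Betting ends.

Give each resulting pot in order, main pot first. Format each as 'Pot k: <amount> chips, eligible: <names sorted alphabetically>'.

Contributions: A=34, B=34, C=14, D=34
Pot levels (distinct totals of non-folded players): 14, 34
Layer 1-14: 14 each from A, B, C, D = 14*4 = 56 chips; eligible A, B, C, D
Layer 15-34: 20 each from A, B, D = 20*3 = 60 chips; eligible A, B, D

Pot 1: 56 chips, eligible: A, B, C, D
Pot 2: 60 chips, eligible: A, B, D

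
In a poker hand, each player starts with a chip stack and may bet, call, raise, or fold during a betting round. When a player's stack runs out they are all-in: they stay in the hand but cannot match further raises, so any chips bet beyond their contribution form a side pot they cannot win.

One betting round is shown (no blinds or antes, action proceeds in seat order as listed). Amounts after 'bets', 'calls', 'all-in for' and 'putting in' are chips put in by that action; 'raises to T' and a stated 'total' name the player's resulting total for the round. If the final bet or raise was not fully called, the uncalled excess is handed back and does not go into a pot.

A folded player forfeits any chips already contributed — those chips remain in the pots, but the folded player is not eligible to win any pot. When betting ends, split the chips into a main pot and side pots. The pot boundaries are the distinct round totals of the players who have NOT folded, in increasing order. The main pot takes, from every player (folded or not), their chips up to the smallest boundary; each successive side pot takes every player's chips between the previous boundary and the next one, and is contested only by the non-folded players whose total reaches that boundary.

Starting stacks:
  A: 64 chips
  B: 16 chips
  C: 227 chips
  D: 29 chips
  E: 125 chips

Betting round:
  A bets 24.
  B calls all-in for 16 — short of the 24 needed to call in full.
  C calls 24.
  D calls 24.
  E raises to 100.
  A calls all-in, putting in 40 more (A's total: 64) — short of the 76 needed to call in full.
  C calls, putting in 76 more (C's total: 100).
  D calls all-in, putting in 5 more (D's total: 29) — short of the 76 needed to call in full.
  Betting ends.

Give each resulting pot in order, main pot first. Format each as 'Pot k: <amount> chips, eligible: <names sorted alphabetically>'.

Contributions: A=64, B=16, C=100, D=29, E=100
Pot levels (distinct totals of non-folded players): 16, 29, 64, 100
Layer 1-16: 16 each from A, B, C, D, E = 16*5 = 80 chips; eligible A, B, C, D, E
Layer 17-29: 13 each from A, C, D, E = 13*4 = 52 chips; eligible A, C, D, E
Layer 30-64: 35 each from A, C, E = 35*3 = 105 chips; eligible A, C, E
Layer 65-100: 36 each from C, E = 36*2 = 72 chips; eligible C, E

Pot 1: 80 chips, eligible: A, B, C, D, E
Pot 2: 52 chips, eligible: A, C, D, E
Pot 3: 105 chips, eligible: A, C, E
Pot 4: 72 chips, eligible: C, E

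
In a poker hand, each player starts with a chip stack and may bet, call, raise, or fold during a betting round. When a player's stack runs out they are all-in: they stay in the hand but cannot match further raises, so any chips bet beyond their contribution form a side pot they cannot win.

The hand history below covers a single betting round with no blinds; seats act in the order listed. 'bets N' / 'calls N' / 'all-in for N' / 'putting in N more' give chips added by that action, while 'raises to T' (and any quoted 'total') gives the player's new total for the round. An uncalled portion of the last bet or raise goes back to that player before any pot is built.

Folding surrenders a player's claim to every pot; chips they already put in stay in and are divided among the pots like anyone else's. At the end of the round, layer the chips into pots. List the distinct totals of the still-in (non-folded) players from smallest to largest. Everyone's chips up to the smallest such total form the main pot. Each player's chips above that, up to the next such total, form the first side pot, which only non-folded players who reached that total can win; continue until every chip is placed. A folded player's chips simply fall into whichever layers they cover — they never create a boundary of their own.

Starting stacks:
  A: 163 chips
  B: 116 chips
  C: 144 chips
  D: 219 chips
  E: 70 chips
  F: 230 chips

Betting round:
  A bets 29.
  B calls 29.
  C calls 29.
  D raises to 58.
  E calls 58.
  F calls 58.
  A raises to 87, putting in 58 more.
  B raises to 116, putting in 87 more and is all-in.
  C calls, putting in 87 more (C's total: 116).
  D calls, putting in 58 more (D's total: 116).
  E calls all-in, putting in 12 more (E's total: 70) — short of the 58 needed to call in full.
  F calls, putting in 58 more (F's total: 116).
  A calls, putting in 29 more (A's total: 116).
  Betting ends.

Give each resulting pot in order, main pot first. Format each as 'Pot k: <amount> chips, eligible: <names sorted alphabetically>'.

Pot 1: 420 chips, eligible: A, B, C, D, E, F
Pot 2: 230 chips, eligible: A, B, C, D, F

Derivation:
Contributions: A=116, B=116, C=116, D=116, E=70, F=116
Pot levels (distinct totals of non-folded players): 70, 116
Layer 1-70: 70 each from A, B, C, D, E, F = 70*6 = 420 chips; eligible A, B, C, D, E, F
Layer 71-116: 46 each from A, B, C, D, F = 46*5 = 230 chips; eligible A, B, C, D, F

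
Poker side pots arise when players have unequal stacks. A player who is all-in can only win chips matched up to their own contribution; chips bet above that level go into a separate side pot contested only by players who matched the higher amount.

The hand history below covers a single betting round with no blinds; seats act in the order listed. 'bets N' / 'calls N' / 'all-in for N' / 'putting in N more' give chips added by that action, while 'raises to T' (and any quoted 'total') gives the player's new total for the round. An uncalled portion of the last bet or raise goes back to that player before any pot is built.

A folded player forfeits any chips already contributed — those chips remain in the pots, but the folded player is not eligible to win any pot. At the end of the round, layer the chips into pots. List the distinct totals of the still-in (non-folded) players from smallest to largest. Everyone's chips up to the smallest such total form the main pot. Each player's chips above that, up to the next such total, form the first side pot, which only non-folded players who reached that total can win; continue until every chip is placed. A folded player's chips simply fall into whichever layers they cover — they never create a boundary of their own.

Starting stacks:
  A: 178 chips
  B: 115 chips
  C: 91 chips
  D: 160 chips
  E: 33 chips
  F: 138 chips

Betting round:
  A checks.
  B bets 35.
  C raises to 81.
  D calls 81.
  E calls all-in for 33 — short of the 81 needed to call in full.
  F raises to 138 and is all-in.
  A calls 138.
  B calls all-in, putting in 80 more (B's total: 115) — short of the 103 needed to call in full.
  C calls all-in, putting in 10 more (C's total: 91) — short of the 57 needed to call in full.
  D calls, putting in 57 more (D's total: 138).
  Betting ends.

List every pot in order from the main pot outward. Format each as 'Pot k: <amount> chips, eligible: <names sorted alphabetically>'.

Contributions: A=138, B=115, C=91, D=138, E=33, F=138
Pot levels (distinct totals of non-folded players): 33, 91, 115, 138
Layer 1-33: 33 each from A, B, C, D, E, F = 33*6 = 198 chips; eligible A, B, C, D, E, F
Layer 34-91: 58 each from A, B, C, D, F = 58*5 = 290 chips; eligible A, B, C, D, F
Layer 92-115: 24 each from A, B, D, F = 24*4 = 96 chips; eligible A, B, D, F
Layer 116-138: 23 each from A, D, F = 23*3 = 69 chips; eligible A, D, F

Pot 1: 198 chips, eligible: A, B, C, D, E, F
Pot 2: 290 chips, eligible: A, B, C, D, F
Pot 3: 96 chips, eligible: A, B, D, F
Pot 4: 69 chips, eligible: A, D, F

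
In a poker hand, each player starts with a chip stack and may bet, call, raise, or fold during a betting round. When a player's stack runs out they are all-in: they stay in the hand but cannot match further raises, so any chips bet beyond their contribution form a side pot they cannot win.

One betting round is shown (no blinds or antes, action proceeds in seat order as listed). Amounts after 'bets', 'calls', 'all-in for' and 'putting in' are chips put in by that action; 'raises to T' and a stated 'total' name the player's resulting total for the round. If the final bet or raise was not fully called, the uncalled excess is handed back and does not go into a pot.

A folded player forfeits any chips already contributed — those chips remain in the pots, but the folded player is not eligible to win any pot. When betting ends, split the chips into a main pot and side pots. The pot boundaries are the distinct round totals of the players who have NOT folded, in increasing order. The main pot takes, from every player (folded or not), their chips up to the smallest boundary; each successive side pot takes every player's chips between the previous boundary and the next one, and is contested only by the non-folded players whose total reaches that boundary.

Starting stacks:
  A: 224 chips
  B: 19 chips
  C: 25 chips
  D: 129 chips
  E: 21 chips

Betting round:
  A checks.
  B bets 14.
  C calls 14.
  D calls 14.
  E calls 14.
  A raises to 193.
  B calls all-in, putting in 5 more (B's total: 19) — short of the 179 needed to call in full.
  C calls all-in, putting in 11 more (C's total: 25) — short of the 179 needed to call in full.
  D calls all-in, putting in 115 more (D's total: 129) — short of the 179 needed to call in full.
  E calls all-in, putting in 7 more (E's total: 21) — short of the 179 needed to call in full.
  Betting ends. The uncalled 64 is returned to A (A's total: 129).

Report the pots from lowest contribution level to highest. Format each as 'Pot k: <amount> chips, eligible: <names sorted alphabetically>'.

Pot 1: 95 chips, eligible: A, B, C, D, E
Pot 2: 8 chips, eligible: A, C, D, E
Pot 3: 12 chips, eligible: A, C, D
Pot 4: 208 chips, eligible: A, D

Derivation:
Contributions (after 64 returned to A): A=129, B=19, C=25, D=129, E=21
Pot levels (distinct totals of non-folded players): 19, 21, 25, 129
Layer 1-19: 19 each from A, B, C, D, E = 19*5 = 95 chips; eligible A, B, C, D, E
Layer 20-21: 2 each from A, C, D, E = 2*4 = 8 chips; eligible A, C, D, E
Layer 22-25: 4 each from A, C, D = 4*3 = 12 chips; eligible A, C, D
Layer 26-129: 104 each from A, D = 104*2 = 208 chips; eligible A, D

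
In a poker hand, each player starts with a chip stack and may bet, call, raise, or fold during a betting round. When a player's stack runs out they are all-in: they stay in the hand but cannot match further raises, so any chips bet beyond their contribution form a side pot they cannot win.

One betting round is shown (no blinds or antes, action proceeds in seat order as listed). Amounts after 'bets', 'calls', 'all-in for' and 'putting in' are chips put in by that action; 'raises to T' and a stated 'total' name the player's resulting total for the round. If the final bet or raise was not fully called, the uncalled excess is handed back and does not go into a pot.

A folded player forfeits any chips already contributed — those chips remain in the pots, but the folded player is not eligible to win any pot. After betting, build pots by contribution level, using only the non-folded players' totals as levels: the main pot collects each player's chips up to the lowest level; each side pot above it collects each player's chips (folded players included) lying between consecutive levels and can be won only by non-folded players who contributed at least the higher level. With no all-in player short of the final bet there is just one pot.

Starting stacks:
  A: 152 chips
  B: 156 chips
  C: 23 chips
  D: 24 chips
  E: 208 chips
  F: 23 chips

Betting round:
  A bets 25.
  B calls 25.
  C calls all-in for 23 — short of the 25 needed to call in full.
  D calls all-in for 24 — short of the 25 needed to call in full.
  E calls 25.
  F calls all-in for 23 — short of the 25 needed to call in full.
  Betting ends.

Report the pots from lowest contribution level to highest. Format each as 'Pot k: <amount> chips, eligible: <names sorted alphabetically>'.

Pot 1: 138 chips, eligible: A, B, C, D, E, F
Pot 2: 4 chips, eligible: A, B, D, E
Pot 3: 3 chips, eligible: A, B, E

Derivation:
Contributions: A=25, B=25, C=23, D=24, E=25, F=23
Pot levels (distinct totals of non-folded players): 23, 24, 25
Layer 1-23: 23 each from A, B, C, D, E, F = 23*6 = 138 chips; eligible A, B, C, D, E, F
Layer 24-24: 1 each from A, B, D, E = 1*4 = 4 chips; eligible A, B, D, E
Layer 25-25: 1 each from A, B, E = 1*3 = 3 chips; eligible A, B, E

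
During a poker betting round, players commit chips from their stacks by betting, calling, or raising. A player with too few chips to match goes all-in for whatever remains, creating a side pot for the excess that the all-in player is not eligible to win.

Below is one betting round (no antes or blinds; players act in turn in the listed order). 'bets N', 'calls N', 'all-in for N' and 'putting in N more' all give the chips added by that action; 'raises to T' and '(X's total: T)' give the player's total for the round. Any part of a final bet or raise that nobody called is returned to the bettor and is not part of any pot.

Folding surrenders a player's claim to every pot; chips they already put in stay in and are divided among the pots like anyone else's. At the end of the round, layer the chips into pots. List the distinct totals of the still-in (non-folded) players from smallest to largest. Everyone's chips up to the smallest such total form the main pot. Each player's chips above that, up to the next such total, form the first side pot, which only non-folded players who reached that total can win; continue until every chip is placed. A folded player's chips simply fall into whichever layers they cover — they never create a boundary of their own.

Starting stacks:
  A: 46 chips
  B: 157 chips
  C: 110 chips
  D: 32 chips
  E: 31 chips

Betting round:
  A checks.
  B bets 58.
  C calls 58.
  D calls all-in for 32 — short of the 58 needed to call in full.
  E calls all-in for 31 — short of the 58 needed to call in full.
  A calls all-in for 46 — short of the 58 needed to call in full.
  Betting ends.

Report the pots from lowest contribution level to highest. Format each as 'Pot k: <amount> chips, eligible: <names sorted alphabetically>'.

Contributions: A=46, B=58, C=58, D=32, E=31
Pot levels (distinct totals of non-folded players): 31, 32, 46, 58
Layer 1-31: 31 each from A, B, C, D, E = 31*5 = 155 chips; eligible A, B, C, D, E
Layer 32-32: 1 each from A, B, C, D = 1*4 = 4 chips; eligible A, B, C, D
Layer 33-46: 14 each from A, B, C = 14*3 = 42 chips; eligible A, B, C
Layer 47-58: 12 each from B, C = 12*2 = 24 chips; eligible B, C

Pot 1: 155 chips, eligible: A, B, C, D, E
Pot 2: 4 chips, eligible: A, B, C, D
Pot 3: 42 chips, eligible: A, B, C
Pot 4: 24 chips, eligible: B, C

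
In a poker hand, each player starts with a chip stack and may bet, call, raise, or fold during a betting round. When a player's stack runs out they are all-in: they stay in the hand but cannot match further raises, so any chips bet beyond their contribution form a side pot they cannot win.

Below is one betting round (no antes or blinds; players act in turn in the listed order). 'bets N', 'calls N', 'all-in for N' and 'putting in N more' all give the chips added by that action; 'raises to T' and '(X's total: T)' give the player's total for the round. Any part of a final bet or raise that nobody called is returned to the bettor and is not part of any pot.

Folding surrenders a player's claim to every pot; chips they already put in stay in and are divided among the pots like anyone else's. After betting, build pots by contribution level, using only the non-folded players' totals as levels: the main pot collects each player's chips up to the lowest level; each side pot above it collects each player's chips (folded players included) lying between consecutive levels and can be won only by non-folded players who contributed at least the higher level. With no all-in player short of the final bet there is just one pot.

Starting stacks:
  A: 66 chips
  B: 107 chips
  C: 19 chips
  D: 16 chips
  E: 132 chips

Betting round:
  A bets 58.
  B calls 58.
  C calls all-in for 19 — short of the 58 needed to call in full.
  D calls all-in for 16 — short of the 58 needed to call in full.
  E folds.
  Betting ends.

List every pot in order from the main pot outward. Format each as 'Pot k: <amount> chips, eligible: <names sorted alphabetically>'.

Pot 1: 64 chips, eligible: A, B, C, D
Pot 2: 9 chips, eligible: A, B, C
Pot 3: 78 chips, eligible: A, B

Derivation:
Contributions: A=58, B=58, C=19, D=16
Folded: E
Pot levels (distinct totals of non-folded players): 16, 19, 58
Layer 1-16: 16 each from A, B, C, D = 16*4 = 64 chips; eligible A, B, C, D
Layer 17-19: 3 each from A, B, C = 3*3 = 9 chips; eligible A, B, C
Layer 20-58: 39 each from A, B = 39*2 = 78 chips; eligible A, B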